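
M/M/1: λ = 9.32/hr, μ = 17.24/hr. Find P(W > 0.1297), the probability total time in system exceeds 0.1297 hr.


W ~ Exponential(μ−λ) for M/M/1.
μ − λ = 17.24 − 9.32 = 7.9200
P(W > t) = e^{−(μ−λ)t} = e^{−1.0272} = 0.357999

Final: 0.357999


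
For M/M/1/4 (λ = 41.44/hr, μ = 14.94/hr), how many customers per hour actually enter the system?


ρ = 2.7738; P_K = (1−ρ)ρ^4/(1−ρ^5) = 0.643397
λ_eff = λ(1 − P_K) = 41.44·(1 − 0.643397) = 41.44·0.356603 = 14.7776 /hr

Final: 14.7776 /hr


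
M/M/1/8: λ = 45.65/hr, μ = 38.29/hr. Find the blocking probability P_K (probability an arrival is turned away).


ρ = λ/μ = 45.65/38.29 = 1.1922
P_K = (1−ρ)ρ^K/(1−ρ^(K+1)) = (-0.1922·4.081721)/(1 − 4.866298)
= -0.784577/-3.866298 = 0.202927

Final: 0.202927


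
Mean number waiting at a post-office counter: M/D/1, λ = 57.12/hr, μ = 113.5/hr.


ρ = 57.12/113.5 = 0.5033
M/D/1: Lq = ρ²/(2(1−ρ)) = 0.2533/(2·0.4967) = 0.25493

Final: 0.25493


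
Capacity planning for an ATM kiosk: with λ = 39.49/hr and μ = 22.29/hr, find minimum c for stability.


Stability requires cμ > λ ⇔ c > λ/μ.
λ/μ = 39.49/22.29 = 1.7716
Minimum integer c = ⌊1.7716⌋ + 1 = 2
Check: 2·22.29 = 44.58 > 39.49, while 1·22.29 = 22.29 ≤ 39.49

Final: 2 servers


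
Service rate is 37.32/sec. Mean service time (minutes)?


Mean service time = 1/μ = 1/37.32 second = 0.02680 second
In minutes: 0.02680 × 0.0166667 = 0.0004466 min

Final: 0.0004466 min


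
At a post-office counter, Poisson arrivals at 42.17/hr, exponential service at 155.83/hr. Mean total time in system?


W = 1/(μ−λ) = 1/(155.83 − 42.17) = 1/113.66 = 0.008798 hr

Final: 0.008798 hr


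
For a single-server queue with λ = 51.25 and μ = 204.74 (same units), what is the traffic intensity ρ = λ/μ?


ρ = λ/μ = 51.25/204.74 = 0.2503

Final: 0.2503


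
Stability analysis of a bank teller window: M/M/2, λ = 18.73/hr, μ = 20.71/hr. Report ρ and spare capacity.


Total capacity cμ = 2·20.71 = 41.42/hr
ρ = λ/(cμ) = 18.73/41.42 = 0.4522
Stable ⇔ ρ < 1: YES
Spare capacity = cμ − λ = 41.42 − 18.73 = 22.69/hr

Final: ρ = 0.4522; stable; margin = 22.69/hr


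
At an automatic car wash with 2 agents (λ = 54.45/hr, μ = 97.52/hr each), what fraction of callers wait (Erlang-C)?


a = λ/μ = 0.5583; ρ = a/2 = 0.2792
P₀ = 0.563510 (from M/M/c formula)
C(c,a) = [a^c/(c!(1−ρ))]·P₀ = [0.31175/(2·0.7208)]·0.563510
= 0.21625·0.563510 = 0.121857

Final: 0.121857


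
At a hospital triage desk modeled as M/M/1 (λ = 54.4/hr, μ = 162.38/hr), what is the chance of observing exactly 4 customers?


ρ = 54.4/162.38 = 0.3350
P_n = (1−ρ)·ρ^n = (1 − 0.3350)·0.3350^4 = 0.6650·0.012597 = 0.008377

Final: 0.008377


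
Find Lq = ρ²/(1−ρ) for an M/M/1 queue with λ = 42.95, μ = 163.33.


ρ = 42.95/163.33 = 0.2630
Lq = ρ²/(1−ρ) = 0.06915/0.7370 = 0.09382

Final: 0.09382


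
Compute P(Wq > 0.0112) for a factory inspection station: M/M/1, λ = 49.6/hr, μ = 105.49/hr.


ρ = 49.6/105.49 = 0.4702
P(Wq > t) = ρ·e^{−(μ−λ)t} = 0.4702·e^{−0.6260}
= 0.4702·0.534744 = 0.251429

Final: 0.251429


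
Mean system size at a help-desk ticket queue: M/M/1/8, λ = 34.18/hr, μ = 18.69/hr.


ρ = 34.18/18.69 = 1.8288
L = ρ[1 − (K+1)ρ^K + Kρ^(K+1)] / [(1−ρ)(1−ρ^(K+1))]
Numerator: 1.8288·(1 − 9·125.112890 + 8·228.804632) = 1290.063749
Denominator: (-0.8288)·(-227.804632) = 188.801164
L = 1290.063749/188.801164 = 6.8329

Final: 6.8329


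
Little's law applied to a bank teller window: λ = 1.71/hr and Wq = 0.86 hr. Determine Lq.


Lq = λWq = 1.71·0.86 = 1.4706

Final: 1.4706


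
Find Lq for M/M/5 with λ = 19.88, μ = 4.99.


a = λ/μ = 3.9840; ρ = a/5 = 0.7968
P₀ = 0.013313
Lq = P₀·a^c·ρ / (c!·(1−ρ)²) = 0.013313·1003.64280·0.7968/(120·0.04129)
= 2.14856

Final: 2.14856


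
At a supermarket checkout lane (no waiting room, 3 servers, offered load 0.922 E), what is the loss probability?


B(c,a) = (a^c/c!) / Σ_{k=0}^{c} a^k/k!
a^3/3! = 0.130630
Σ terms (k=0..3): 1.00000 + 0.92200 + 0.42504 + 0.13063 = 2.477672
B = 0.130630/2.477672 = 0.052723

Final: 0.052723


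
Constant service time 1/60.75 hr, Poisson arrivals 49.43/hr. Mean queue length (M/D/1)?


ρ = 49.43/60.75 = 0.8137
M/D/1: Lq = ρ²/(2(1−ρ)) = 0.6620/(2·0.1863) = 1.77647

Final: 1.77647


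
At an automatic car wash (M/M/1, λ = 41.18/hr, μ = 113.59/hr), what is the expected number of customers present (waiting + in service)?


ρ = λ/μ = 41.18/113.59 = 0.3625
L = ρ/(1−ρ) = 0.3625/(1 − 0.3625) = 0.3625/0.6375 = 0.5687

Final: 0.5687


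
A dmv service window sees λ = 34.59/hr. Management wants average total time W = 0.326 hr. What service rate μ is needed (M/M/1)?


W = 1/(μ−λ) ⇒ μ − λ = 1/W = 1/0.326 = 3.0675
μ = λ + 1/W = 34.59 + 3.0675 = 37.6575 per hr

Final: 37.6575 /hr


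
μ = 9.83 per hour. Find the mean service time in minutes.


Mean service time = 1/μ = 1/9.83 hour = 0.10173 hour
In minutes: 0.10173 × 60 = 6.1038 min

Final: 6.1038 min


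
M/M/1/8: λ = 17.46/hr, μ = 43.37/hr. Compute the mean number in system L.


ρ = 17.46/43.37 = 0.4026
L = ρ[1 − (K+1)ρ^K + Kρ^(K+1)] / [(1−ρ)(1−ρ^(K+1))]
Numerator: 0.4026·(1 − 9·0.0006900 + 8·0.0002778) = 0.400977
Denominator: (0.5974)·(0.999722) = 0.597252
L = 0.400977/0.597252 = 0.6714

Final: 0.6714


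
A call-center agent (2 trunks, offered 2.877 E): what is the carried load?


B(2,2.877) = 0.516316 (Erlang-B)
Carried load = a(1 − B) = 2.877·(1 − 0.516316) = 2.877·0.483684 = 1.3916 E

Final: 1.3916 Erlangs


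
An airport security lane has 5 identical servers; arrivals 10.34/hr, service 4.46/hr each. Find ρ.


ρ = λ/(cμ) = 10.34/(5·4.46) = 10.34/22.30 = 0.4637

Final: 0.4637


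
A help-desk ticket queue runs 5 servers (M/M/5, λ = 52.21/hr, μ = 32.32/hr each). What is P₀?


a = λ/μ = 52.21/32.32 = 1.6154; ρ = a/c = 0.3231
Σ_{k=0}^{4} a^k/k! (terms k=0..4) = 1.00000 + 1.61541 + 1.30477 + 0.70258 + 0.28374 = 4.90650
Tail: a^5/(5!(1−ρ)) = 11.00048/(120·0.6769) = 0.13542
P₀ = 1/(4.90650 + 0.13542) = 1/5.04192 = 0.198337

Final: 0.198337


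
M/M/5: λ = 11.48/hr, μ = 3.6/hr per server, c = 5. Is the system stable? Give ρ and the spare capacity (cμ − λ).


Total capacity cμ = 5·3.6 = 18.00/hr
ρ = λ/(cμ) = 11.48/18.00 = 0.6378
Stable ⇔ ρ < 1: YES
Spare capacity = cμ − λ = 18.00 − 11.48 = 6.52/hr

Final: ρ = 0.6378; stable; margin = 6.52/hr


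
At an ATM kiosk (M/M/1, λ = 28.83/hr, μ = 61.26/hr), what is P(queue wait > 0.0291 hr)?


ρ = 28.83/61.26 = 0.4706
P(Wq > t) = ρ·e^{−(μ−λ)t} = 0.4706·e^{−0.9437}
= 0.4706·0.389180 = 0.183155

Final: 0.183155


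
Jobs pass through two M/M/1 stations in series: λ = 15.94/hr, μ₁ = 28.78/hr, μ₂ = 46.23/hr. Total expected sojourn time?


Each node sees arrival rate λ = 15.94/hr (tandem ⇒ throughput preserved).
W₁ = 1/(μ₁−λ) = 1/(28.78−15.94) = 0.07788 hr
W₂ = 1/(μ₂−λ) = 1/(46.23−15.94) = 0.03301 hr
W_total = W₁ + W₂ = 0.07788 + 0.03301 = 0.11090 hr

Final: 0.11090 hr


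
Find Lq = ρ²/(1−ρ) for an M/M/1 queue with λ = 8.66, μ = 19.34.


ρ = 8.66/19.34 = 0.4478
Lq = ρ²/(1−ρ) = 0.2005/0.5522 = 0.3631

Final: 0.3631


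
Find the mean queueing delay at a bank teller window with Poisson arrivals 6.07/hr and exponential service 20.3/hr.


ρ = 6.07/20.3 = 0.2990
Wq = ρ/(μ−λ) = 0.2990/(20.3 − 6.07) = 0.2990/14.23 = 0.02101 hr

Final: 0.02101 hr


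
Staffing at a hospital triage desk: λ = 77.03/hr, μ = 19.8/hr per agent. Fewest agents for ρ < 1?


Stability requires cμ > λ ⇔ c > λ/μ.
λ/μ = 77.03/19.8 = 3.8904
Minimum integer c = ⌊3.8904⌋ + 1 = 4
Check: 4·19.8 = 79.20 > 77.03, while 3·19.8 = 59.40 ≤ 77.03

Final: 4 servers


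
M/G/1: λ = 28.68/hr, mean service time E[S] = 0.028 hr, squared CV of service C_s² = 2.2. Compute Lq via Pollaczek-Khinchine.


ρ = λ·E[S] = 28.68·0.028 = 0.8030
Lq = ρ²(1+C_s²)/(2(1−ρ)) = 0.6449·(1+2.2)/(2·0.1970)
= 0.6449·3.2000/0.3939 = 5.23861

Final: 5.23861


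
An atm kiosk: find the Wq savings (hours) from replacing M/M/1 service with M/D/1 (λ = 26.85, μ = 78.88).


ρ = 26.85/78.88 = 0.3404
Wq(M/M/1) = ρ/(μ−λ) = 0.3404/52.03 = 0.006542 hr
Wq(M/D/1) = ρ/(2(μ−λ)) = 0.003271 hr
Savings = 0.006542 − 0.003271 = 0.003271 hr

Final: 0.003271 hr


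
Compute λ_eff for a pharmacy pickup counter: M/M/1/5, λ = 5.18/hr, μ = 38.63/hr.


ρ = 0.1341; P_K = (1−ρ)ρ^5/(1−ρ^6) = 0.00003754
λ_eff = λ(1 − P_K) = 5.18·(1 − 0.00003754) = 5.18·0.999962 = 5.1798 /hr

Final: 5.1798 /hr


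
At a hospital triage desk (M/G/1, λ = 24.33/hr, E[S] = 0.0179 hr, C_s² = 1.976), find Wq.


ρ = λ·E[S] = 24.33·0.0179 = 0.4355
E[S²] = E[S]²(1+C_s²) = 0.0179²·(1+1.976) = 0.0009535
Wq = λ·E[S²]/(2(1−ρ)) = 24.33·0.0009535/(2·0.5645) = 0.02055 hr

Final: 0.02055 hr


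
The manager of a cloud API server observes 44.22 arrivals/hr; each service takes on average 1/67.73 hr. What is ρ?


ρ = λ/μ = 44.22/67.73 = 0.6529

Final: 0.6529


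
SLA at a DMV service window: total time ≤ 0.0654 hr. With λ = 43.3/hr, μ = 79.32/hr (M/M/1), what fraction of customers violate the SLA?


W ~ Exponential(μ−λ) for M/M/1.
μ − λ = 79.32 − 43.3 = 36.0200
P(W > t) = e^{−(μ−λ)t} = e^{−2.3557} = 0.094826

Final: 0.094826


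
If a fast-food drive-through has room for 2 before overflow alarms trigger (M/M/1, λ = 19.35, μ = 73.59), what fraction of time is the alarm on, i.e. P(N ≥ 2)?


ρ = 19.35/73.59 = 0.2629
P(N ≥ n) = ρ^n = 0.2629^2 = 0.069139

Final: 0.069139


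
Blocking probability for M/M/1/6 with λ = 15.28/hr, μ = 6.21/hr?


ρ = λ/μ = 15.28/6.21 = 2.4605
P_K = (1−ρ)ρ^K/(1−ρ^(K+1)) = (-1.4605·221.916975)/(1 − 546.037260)
= -324.120284/-545.037260 = 0.594675

Final: 0.594675


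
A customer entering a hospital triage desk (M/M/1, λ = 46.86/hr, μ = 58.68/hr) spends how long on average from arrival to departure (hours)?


W = 1/(μ−λ) = 1/(58.68 − 46.86) = 1/11.82 = 0.08460 hr

Final: 0.08460 hr


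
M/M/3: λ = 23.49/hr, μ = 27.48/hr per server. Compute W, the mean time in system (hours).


a = 0.8548; ρ = 0.2849; P₀ = 0.422703
Lq = P₀·a^c·ρ/(c!(1−ρ)²) = 0.02452
Wq = Lq/λ = 0.02452/23.49 = 0.001044 hr
W = Wq + 1/μ = 0.001044 + 0.03639 = 0.03743 hr

Final: 0.03743 hr


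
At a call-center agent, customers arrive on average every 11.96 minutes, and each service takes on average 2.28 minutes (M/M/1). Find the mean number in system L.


λ = 60/11.96 = 5.0167 /hr
μ = 60/2.28 = 26.3158 /hr
ρ = λ/μ = 5.0167/26.3158 = 0.1906
L = ρ/(1−ρ) = 0.1906/0.8094 = 0.2355

Final: 0.2355


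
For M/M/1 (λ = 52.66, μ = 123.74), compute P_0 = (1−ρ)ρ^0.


ρ = 52.66/123.74 = 0.4256
P_n = (1−ρ)·ρ^n = (1 − 0.4256)·0.4256^0 = 0.5744·1.000000 = 0.574430

Final: 0.574430


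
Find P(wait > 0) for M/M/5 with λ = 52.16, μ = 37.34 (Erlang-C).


a = λ/μ = 1.3969; ρ = a/5 = 0.2794
P₀ = 0.247096 (from M/M/c formula)
C(c,a) = [a^c/(c!(1−ρ))]·P₀ = [5.31883/(120·0.7206)]·0.247096
= 0.06151·0.247096 = 0.015198

Final: 0.015198


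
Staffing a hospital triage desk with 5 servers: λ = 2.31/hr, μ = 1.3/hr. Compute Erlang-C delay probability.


a = λ/μ = 1.7769; ρ = a/5 = 0.3554
P₀ = 0.168488 (from M/M/c formula)
C(c,a) = [a^c/(c!(1−ρ))]·P₀ = [17.71508/(120·0.6446)]·0.168488
= 0.22901·0.168488 = 0.038586

Final: 0.038586


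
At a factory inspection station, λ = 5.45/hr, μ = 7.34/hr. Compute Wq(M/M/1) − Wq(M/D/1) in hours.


ρ = 5.45/7.34 = 0.7425
Wq(M/M/1) = ρ/(μ−λ) = 0.7425/1.89 = 0.39286 hr
Wq(M/D/1) = ρ/(2(μ−λ)) = 0.19643 hr
Savings = 0.39286 − 0.19643 = 0.19643 hr

Final: 0.19643 hr


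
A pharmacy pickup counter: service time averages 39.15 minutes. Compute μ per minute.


μ = 1/(service time) in consistent units.
1 minute = 1 min, so μ = 1/39.15 = 0.02554 per minute

Final: 0.02554 /min


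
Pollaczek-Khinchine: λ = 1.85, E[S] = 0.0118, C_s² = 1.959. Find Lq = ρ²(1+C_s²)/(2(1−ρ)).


ρ = λ·E[S] = 1.85·0.0118 = 0.02183
Lq = ρ²(1+C_s²)/(2(1−ρ)) = 0.0004765·(1+1.959)/(2·0.9782)
= 0.0004765·2.9590/1.9563 = 0.0007208

Final: 0.0007208


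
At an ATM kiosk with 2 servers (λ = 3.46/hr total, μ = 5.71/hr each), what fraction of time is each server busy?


ρ = λ/(cμ) = 3.46/(2·5.71) = 3.46/11.42 = 0.3030

Final: 0.3030


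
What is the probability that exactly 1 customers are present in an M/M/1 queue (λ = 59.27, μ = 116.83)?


ρ = 59.27/116.83 = 0.5073
P_n = (1−ρ)·ρ^n = (1 − 0.5073)·0.5073^1 = 0.4927·0.507318 = 0.249946

Final: 0.249946


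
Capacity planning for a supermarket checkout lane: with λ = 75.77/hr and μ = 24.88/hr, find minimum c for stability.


Stability requires cμ > λ ⇔ c > λ/μ.
λ/μ = 75.77/24.88 = 3.0454
Minimum integer c = ⌊3.0454⌋ + 1 = 4
Check: 4·24.88 = 99.52 > 75.77, while 3·24.88 = 74.64 ≤ 75.77

Final: 4 servers


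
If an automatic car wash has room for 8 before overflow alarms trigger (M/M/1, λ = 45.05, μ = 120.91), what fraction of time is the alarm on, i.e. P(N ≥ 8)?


ρ = 45.05/120.91 = 0.3726
P(N ≥ n) = ρ^n = 0.3726^8 = 0.0003714

Final: 0.0003714


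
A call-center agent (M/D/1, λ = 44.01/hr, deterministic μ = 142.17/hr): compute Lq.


ρ = 44.01/142.17 = 0.3096
M/D/1: Lq = ρ²/(2(1−ρ)) = 0.09583/(2·0.6904) = 0.06940

Final: 0.06940


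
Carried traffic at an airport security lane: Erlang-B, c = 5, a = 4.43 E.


B(5,4.43) = 0.236976 (Erlang-B)
Carried load = a(1 − B) = 4.43·(1 − 0.236976) = 4.43·0.763024 = 3.3802 E

Final: 3.3802 Erlangs


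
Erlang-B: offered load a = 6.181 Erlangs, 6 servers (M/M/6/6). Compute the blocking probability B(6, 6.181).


B(c,a) = (a^c/c!) / Σ_{k=0}^{c} a^k/k!
a^6/6! = 77.449740
Σ terms (k=0..6): 1.00000 + 6.18100 + 19.10238 + 39.35727 + 60.81682 + 75.18176 + 77.44974 = 279.088973
B = 77.449740/279.088973 = 0.277509

Final: 0.277509


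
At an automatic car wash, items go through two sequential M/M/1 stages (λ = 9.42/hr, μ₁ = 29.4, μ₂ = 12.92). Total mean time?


Each node sees arrival rate λ = 9.42/hr (tandem ⇒ throughput preserved).
W₁ = 1/(μ₁−λ) = 1/(29.4−9.42) = 0.05005 hr
W₂ = 1/(μ₂−λ) = 1/(12.92−9.42) = 0.28571 hr
W_total = W₁ + W₂ = 0.05005 + 0.28571 = 0.33576 hr

Final: 0.33576 hr


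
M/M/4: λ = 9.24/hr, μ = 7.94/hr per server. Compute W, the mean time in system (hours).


a = 1.1637; ρ = 0.2909; P₀ = 0.311401
Lq = P₀·a^c·ρ/(c!(1−ρ)²) = 0.01377
Wq = Lq/λ = 0.01377/9.24 = 0.001490 hr
W = Wq + 1/μ = 0.001490 + 0.12594 = 0.12743 hr

Final: 0.12743 hr


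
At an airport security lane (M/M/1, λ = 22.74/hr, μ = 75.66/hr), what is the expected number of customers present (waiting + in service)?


ρ = λ/μ = 22.74/75.66 = 0.3006
L = ρ/(1−ρ) = 0.3006/(1 − 0.3006) = 0.3006/0.6994 = 0.4297

Final: 0.4297


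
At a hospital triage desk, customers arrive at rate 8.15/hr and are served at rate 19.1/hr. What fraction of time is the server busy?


ρ = λ/μ = 8.15/19.1 = 0.4267

Final: 0.4267


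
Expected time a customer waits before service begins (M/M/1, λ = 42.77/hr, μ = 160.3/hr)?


ρ = 42.77/160.3 = 0.2668
Wq = ρ/(μ−λ) = 0.2668/(160.3 − 42.77) = 0.2668/117.53 = 0.002270 hr

Final: 0.002270 hr


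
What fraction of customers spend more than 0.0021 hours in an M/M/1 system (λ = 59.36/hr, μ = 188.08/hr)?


W ~ Exponential(μ−λ) for M/M/1.
μ − λ = 188.08 − 59.36 = 128.7200
P(W > t) = e^{−(μ−λ)t} = e^{−0.2703} = 0.763141

Final: 0.763141


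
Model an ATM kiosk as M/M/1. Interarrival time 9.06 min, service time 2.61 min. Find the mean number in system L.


λ = 60/9.06 = 6.6225 /hr
μ = 60/2.61 = 22.9885 /hr
ρ = λ/μ = 6.6225/22.9885 = 0.2881
L = ρ/(1−ρ) = 0.2881/0.7119 = 0.4047

Final: 0.4047


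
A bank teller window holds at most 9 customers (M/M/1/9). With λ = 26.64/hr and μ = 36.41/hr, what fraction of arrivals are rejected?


ρ = λ/μ = 26.64/36.41 = 0.7317
P_K = (1−ρ)ρ^K/(1−ρ^(K+1)) = (0.2683·0.060093)/(1 − 0.043968)
= 0.016125/0.956032 = 0.016866

Final: 0.016866


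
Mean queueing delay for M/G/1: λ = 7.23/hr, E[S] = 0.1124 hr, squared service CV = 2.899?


ρ = λ·E[S] = 7.23·0.1124 = 0.8127
E[S²] = E[S]²(1+C_s²) = 0.1124²·(1+2.899) = 0.049259
Wq = λ·E[S²]/(2(1−ρ)) = 7.23·0.049259/(2·0.1873) = 0.95048 hr

Final: 0.95048 hr


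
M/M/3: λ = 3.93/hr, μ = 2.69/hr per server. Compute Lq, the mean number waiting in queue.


a = λ/μ = 1.4610; ρ = a/3 = 0.4870
P₀ = 0.220203
Lq = P₀·a^c·ρ / (c!·(1−ρ)²) = 0.220203·3.11832·0.4870/(6·0.26318)
= 0.21177

Final: 0.21177


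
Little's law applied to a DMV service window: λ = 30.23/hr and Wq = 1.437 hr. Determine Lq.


Lq = λWq = 30.23·1.437 = 43.4405

Final: 43.4405


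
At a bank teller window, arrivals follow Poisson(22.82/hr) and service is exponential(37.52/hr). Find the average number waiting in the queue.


ρ = 22.82/37.52 = 0.6082
Lq = ρ²/(1−ρ) = 0.3699/0.3918 = 0.9442

Final: 0.9442


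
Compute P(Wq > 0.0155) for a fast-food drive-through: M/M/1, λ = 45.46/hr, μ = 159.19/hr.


ρ = 45.46/159.19 = 0.2856
P(Wq > t) = ρ·e^{−(μ−λ)t} = 0.2856·e^{−1.7628}
= 0.2856·0.171561 = 0.048993

Final: 0.048993


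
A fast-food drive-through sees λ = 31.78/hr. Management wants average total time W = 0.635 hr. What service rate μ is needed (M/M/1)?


W = 1/(μ−λ) ⇒ μ − λ = 1/W = 1/0.635 = 1.5748
μ = λ + 1/W = 31.78 + 1.5748 = 33.3548 per hr

Final: 33.3548 /hr


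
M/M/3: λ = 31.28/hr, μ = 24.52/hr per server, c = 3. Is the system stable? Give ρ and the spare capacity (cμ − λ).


Total capacity cμ = 3·24.52 = 73.56/hr
ρ = λ/(cμ) = 31.28/73.56 = 0.4252
Stable ⇔ ρ < 1: YES
Spare capacity = cμ − λ = 73.56 − 31.28 = 42.28/hr

Final: ρ = 0.4252; stable; margin = 42.28/hr


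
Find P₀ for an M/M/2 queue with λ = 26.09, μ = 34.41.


a = λ/μ = 26.09/34.41 = 0.7582; ρ = a/c = 0.3791
Σ_{k=0}^{1} a^k/k! (terms k=0..1) = 1.00000 + 0.75821 = 1.75821
Tail: a^2/(2!(1−ρ)) = 0.57488/(2·0.6209) = 0.46295
P₀ = 1/(1.75821 + 0.46295) = 1/2.22116 = 0.450216

Final: 0.450216


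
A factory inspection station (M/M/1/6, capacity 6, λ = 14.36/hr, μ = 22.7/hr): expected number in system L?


ρ = 14.36/22.7 = 0.6326
L = ρ[1 − (K+1)ρ^K + Kρ^(K+1)] / [(1−ρ)(1−ρ^(K+1))]
Numerator: 0.6326·(1 − 7·0.064087 + 6·0.040542) = 0.502688
Denominator: (0.3674)·(0.959458) = 0.352506
L = 0.502688/0.352506 = 1.4260

Final: 1.4260


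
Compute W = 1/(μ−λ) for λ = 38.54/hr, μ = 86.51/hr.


W = 1/(μ−λ) = 1/(86.51 − 38.54) = 1/47.97 = 0.02085 hr

Final: 0.02085 hr


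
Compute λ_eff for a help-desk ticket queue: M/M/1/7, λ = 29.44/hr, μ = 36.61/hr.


ρ = 0.8042; P_K = (1−ρ)ρ^7/(1−ρ^8) = 0.051613
λ_eff = λ(1 − P_K) = 29.44·(1 − 0.051613) = 29.44·0.948387 = 27.9205 /hr

Final: 27.9205 /hr


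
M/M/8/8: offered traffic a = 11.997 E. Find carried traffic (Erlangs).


B(8,11.997) = 0.422542 (Erlang-B)
Carried load = a(1 − B) = 11.997·(1 − 0.422542) = 11.997·0.577458 = 6.9278 E

Final: 6.9278 Erlangs


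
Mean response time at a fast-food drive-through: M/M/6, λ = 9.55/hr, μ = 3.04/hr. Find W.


a = 3.1414; ρ = 0.5236; P₀ = 0.042279
Lq = P₀·a^c·ρ/(c!(1−ρ)²) = 0.13019
Wq = Lq/λ = 0.13019/9.55 = 0.01363 hr
W = Wq + 1/μ = 0.01363 + 0.32895 = 0.34258 hr

Final: 0.34258 hr


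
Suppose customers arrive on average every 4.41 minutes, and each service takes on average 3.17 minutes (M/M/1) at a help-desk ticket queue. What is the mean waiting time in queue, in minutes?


λ = 60/4.41 = 13.6054 /hr
μ = 60/3.17 = 18.9274 /hr
ρ = λ/μ = 13.6054/18.9274 = 0.7188
Wq = ρ/(μ−λ) = 0.7188/(18.9274−13.6054) = 0.13507 hr
In minutes: 0.13507·60 = 8.104 min

Final: 8.104 min


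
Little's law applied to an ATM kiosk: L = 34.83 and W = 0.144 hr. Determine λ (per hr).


λ = L/W = 34.83/0.144 = 241.8750 /hr

Final: 241.8750 /hr


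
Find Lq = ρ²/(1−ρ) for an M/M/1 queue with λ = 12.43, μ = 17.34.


ρ = 12.43/17.34 = 0.7168
Lq = ρ²/(1−ρ) = 0.5139/0.2832 = 1.8147

Final: 1.8147


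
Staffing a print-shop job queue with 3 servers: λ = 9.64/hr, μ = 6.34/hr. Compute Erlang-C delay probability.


a = λ/μ = 1.5205; ρ = a/3 = 0.5068
P₀ = 0.205572 (from M/M/c formula)
C(c,a) = [a^c/(c!(1−ρ))]·P₀ = [3.51531/(6·0.4932)]·0.205572
= 1.18801·0.205572 = 0.244221

Final: 0.244221


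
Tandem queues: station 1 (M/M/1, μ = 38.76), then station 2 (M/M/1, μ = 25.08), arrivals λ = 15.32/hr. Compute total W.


Each node sees arrival rate λ = 15.32/hr (tandem ⇒ throughput preserved).
W₁ = 1/(μ₁−λ) = 1/(38.76−15.32) = 0.04266 hr
W₂ = 1/(μ₂−λ) = 1/(25.08−15.32) = 0.10246 hr
W_total = W₁ + W₂ = 0.04266 + 0.10246 = 0.14512 hr

Final: 0.14512 hr


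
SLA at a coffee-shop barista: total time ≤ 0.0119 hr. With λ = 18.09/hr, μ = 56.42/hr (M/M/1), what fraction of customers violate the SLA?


W ~ Exponential(μ−λ) for M/M/1.
μ − λ = 56.42 − 18.09 = 38.3300
P(W > t) = e^{−(μ−λ)t} = e^{−0.4561} = 0.633733

Final: 0.633733


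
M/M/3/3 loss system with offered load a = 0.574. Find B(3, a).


B(c,a) = (a^c/c!) / Σ_{k=0}^{c} a^k/k!
a^3/3! = 0.031520
Σ terms (k=0..3): 1.00000 + 0.57400 + 0.16474 + 0.03152 = 1.770258
B = 0.031520/1.770258 = 0.017805

Final: 0.017805


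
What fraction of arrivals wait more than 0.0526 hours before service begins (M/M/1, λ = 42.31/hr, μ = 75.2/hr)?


ρ = 42.31/75.2 = 0.5626
P(Wq > t) = ρ·e^{−(μ−λ)t} = 0.5626·e^{−1.7300}
= 0.5626·0.177282 = 0.099745

Final: 0.099745


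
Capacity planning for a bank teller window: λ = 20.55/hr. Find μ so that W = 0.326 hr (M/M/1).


W = 1/(μ−λ) ⇒ μ − λ = 1/W = 1/0.326 = 3.0675
μ = λ + 1/W = 20.55 + 3.0675 = 23.6175 per hr

Final: 23.6175 /hr


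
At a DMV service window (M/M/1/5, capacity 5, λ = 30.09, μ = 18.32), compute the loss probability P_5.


ρ = λ/μ = 30.09/18.32 = 1.6425
P_K = (1−ρ)ρ^K/(1−ρ^(K+1)) = (-0.6425·11.953184)/(1 − 19.632713)
= -7.679529/-18.632713 = 0.412153

Final: 0.412153


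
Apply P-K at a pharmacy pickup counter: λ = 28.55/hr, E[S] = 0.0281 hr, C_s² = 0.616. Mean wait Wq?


ρ = λ·E[S] = 28.55·0.0281 = 0.8023
E[S²] = E[S]²(1+C_s²) = 0.0281²·(1+0.616) = 0.001276
Wq = λ·E[S²]/(2(1−ρ)) = 28.55·0.001276/(2·0.1977) = 0.09211 hr

Final: 0.09211 hr


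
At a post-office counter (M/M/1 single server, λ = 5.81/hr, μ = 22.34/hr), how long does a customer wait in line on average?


ρ = 5.81/22.34 = 0.2601
Wq = ρ/(μ−λ) = 0.2601/(22.34 − 5.81) = 0.2601/16.53 = 0.01573 hr

Final: 0.01573 hr


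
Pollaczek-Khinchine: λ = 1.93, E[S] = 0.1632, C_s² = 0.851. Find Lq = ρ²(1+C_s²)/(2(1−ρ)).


ρ = λ·E[S] = 1.93·0.1632 = 0.3150
Lq = ρ²(1+C_s²)/(2(1−ρ)) = 0.09921·(1+0.851)/(2·0.6850)
= 0.09921·1.8510/1.3700 = 0.13404

Final: 0.13404


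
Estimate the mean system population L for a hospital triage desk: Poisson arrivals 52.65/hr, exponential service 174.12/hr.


ρ = λ/μ = 52.65/174.12 = 0.3024
L = ρ/(1−ρ) = 0.3024/(1 − 0.3024) = 0.3024/0.6976 = 0.4334

Final: 0.4334


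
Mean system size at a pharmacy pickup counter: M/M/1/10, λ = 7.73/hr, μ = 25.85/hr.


ρ = 7.73/25.85 = 0.2990
L = ρ[1 − (K+1)ρ^K + Kρ^(K+1)] / [(1−ρ)(1−ρ^(K+1))]
Numerator: 0.2990·(1 − 11·0.000005717 + 10·0.000001710) = 0.299019
Denominator: (0.7010)·(0.999998) = 0.700966
L = 0.299019/0.700966 = 0.4266

Final: 0.4266


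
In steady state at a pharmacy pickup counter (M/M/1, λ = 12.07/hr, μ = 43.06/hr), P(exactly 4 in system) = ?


ρ = 12.07/43.06 = 0.2803
P_n = (1−ρ)·ρ^n = (1 − 0.2803)·0.2803^4 = 0.7197·0.006174 = 0.004443

Final: 0.004443


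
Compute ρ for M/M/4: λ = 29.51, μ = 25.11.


ρ = λ/(cμ) = 29.51/(4·25.11) = 29.51/100.44 = 0.2938

Final: 0.2938


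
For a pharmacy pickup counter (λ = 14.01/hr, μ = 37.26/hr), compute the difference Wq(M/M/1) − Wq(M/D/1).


ρ = 14.01/37.26 = 0.3760
Wq(M/M/1) = ρ/(μ−λ) = 0.3760/23.25 = 0.01617 hr
Wq(M/D/1) = ρ/(2(μ−λ)) = 0.008086 hr
Savings = 0.01617 − 0.008086 = 0.008086 hr

Final: 0.008086 hr


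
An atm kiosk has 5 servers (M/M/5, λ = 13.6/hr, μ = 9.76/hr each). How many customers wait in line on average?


a = λ/μ = 1.3934; ρ = a/5 = 0.2787
P₀ = 0.247954
Lq = P₀·a^c·ρ / (c!·(1−ρ)²) = 0.247954·5.25346·0.2787/(120·0.52029)
= 0.005814

Final: 0.005814


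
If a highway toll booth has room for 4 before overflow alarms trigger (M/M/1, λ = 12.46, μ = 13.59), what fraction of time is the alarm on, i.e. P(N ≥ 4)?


ρ = 12.46/13.59 = 0.9169
P(N ≥ n) = ρ^n = 0.9169^4 = 0.706634

Final: 0.706634


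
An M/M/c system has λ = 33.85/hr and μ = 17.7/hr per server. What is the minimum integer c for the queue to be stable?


Stability requires cμ > λ ⇔ c > λ/μ.
λ/μ = 33.85/17.7 = 1.9124
Minimum integer c = ⌊1.9124⌋ + 1 = 2
Check: 2·17.7 = 35.40 > 33.85, while 1·17.7 = 17.70 ≤ 33.85

Final: 2 servers


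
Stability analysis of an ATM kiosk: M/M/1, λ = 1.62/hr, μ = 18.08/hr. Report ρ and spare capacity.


Total capacity cμ = 1·18.08 = 18.08/hr
ρ = λ/(cμ) = 1.62/18.08 = 0.08960
Stable ⇔ ρ < 1: YES
Spare capacity = cμ − λ = 18.08 − 1.62 = 16.46/hr

Final: ρ = 0.08960; stable; margin = 16.46/hr


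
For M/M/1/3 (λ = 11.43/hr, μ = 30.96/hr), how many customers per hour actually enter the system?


ρ = 0.3692; P_K = (1−ρ)ρ^3/(1−ρ^4) = 0.032343
λ_eff = λ(1 − P_K) = 11.43·(1 − 0.032343) = 11.43·0.967657 = 11.0603 /hr

Final: 11.0603 /hr


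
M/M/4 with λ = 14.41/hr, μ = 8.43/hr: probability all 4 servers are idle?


a = λ/μ = 14.41/8.43 = 1.7094; ρ = a/c = 0.4273
Σ_{k=0}^{3} a^k/k! (terms k=0..3) = 1.00000 + 1.70937 + 1.46098 + 0.83245 = 5.00280
Tail: a^4/(4!(1−ρ)) = 8.53779/(24·0.5727) = 0.62121
P₀ = 1/(5.00280 + 0.62121) = 1/5.62401 = 0.177809

Final: 0.177809


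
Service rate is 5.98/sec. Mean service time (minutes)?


Mean service time = 1/μ = 1/5.98 second = 0.16722 second
In minutes: 0.16722 × 0.0166667 = 0.002787 min

Final: 0.002787 min


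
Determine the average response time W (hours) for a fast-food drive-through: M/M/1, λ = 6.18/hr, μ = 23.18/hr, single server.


W = 1/(μ−λ) = 1/(23.18 − 6.18) = 1/17.00 = 0.05882 hr

Final: 0.05882 hr


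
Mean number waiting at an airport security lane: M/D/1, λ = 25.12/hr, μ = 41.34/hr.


ρ = 25.12/41.34 = 0.6076
M/D/1: Lq = ρ²/(2(1−ρ)) = 0.3692/(2·0.3924) = 0.47053

Final: 0.47053


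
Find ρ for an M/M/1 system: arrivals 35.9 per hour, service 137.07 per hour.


ρ = λ/μ = 35.9/137.07 = 0.2619

Final: 0.2619


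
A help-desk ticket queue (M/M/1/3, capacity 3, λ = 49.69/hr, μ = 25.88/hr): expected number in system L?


ρ = 49.69/25.88 = 1.9200
L = ρ[1 − (K+1)ρ^K + Kρ^(K+1)] / [(1−ρ)(1−ρ^(K+1))]
Numerator: 1.9200·(1 − 4·7.078059 + 3·13.589983) = 25.839015
Denominator: (-0.9200)·(-12.589983) = 11.582979
L = 25.839015/11.582979 = 2.2308

Final: 2.2308


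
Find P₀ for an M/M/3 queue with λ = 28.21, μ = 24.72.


a = λ/μ = 28.21/24.72 = 1.1412; ρ = a/c = 0.3804
Σ_{k=0}^{2} a^k/k! (terms k=0..2) = 1.00000 + 1.14118 + 0.65115 = 2.79233
Tail: a^3/(3!(1−ρ)) = 1.48615/(6·0.6196) = 0.39976
P₀ = 1/(2.79233 + 0.39976) = 1/3.19209 = 0.313275

Final: 0.313275


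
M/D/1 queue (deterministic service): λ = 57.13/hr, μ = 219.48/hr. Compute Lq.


ρ = 57.13/219.48 = 0.2603
M/D/1: Lq = ρ²/(2(1−ρ)) = 0.06775/(2·0.7397) = 0.04580

Final: 0.04580


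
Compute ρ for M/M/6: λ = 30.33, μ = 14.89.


ρ = λ/(cμ) = 30.33/(6·14.89) = 30.33/89.34 = 0.3395

Final: 0.3395


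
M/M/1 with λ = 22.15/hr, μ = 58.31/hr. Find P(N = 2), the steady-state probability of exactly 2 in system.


ρ = 22.15/58.31 = 0.3799
P_n = (1−ρ)·ρ^n = (1 − 0.3799)·0.3799^2 = 0.6201·0.144298 = 0.089484

Final: 0.089484


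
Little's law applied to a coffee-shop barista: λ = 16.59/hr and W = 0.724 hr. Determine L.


L = λW = 16.59·0.724 = 12.0112

Final: 12.0112


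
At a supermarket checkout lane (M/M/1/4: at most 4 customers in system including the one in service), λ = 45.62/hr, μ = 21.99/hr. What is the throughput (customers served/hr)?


ρ = 2.0746; P_K = (1−ρ)ρ^4/(1−ρ^5) = 0.531814
λ_eff = λ(1 − P_K) = 45.62·(1 − 0.531814) = 45.62·0.468186 = 21.3587 /hr

Final: 21.3587 /hr


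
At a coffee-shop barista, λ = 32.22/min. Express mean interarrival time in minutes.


Mean interarrival time = 1/λ = 1/32.22 minute = 0.03104 minute
In minutes: 0.03104 × 1 = 0.03104 min

Final: 0.03104 min


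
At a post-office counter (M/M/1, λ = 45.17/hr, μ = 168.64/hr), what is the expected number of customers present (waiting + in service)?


ρ = λ/μ = 45.17/168.64 = 0.2678
L = ρ/(1−ρ) = 0.2678/(1 − 0.2678) = 0.2678/0.7322 = 0.3658

Final: 0.3658


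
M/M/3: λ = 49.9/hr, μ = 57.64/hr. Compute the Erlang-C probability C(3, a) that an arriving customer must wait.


a = λ/μ = 0.8657; ρ = a/3 = 0.2886
P₀ = 0.417981 (from M/M/c formula)
C(c,a) = [a^c/(c!(1−ρ))]·P₀ = [0.64883/(6·0.7114)]·0.417981
= 0.15200·0.417981 = 0.063534

Final: 0.063534


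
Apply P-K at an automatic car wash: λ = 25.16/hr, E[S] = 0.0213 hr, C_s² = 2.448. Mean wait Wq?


ρ = λ·E[S] = 25.16·0.0213 = 0.5359
E[S²] = E[S]²(1+C_s²) = 0.0213²·(1+2.448) = 0.001564
Wq = λ·E[S²]/(2(1−ρ)) = 25.16·0.001564/(2·0.4641) = 0.04240 hr

Final: 0.04240 hr


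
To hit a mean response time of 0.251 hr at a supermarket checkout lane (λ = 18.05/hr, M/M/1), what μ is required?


W = 1/(μ−λ) ⇒ μ − λ = 1/W = 1/0.251 = 3.9841
μ = λ + 1/W = 18.05 + 3.9841 = 22.0341 per hr

Final: 22.0341 /hr


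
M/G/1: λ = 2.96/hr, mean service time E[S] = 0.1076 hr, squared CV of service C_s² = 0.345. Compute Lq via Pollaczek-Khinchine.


ρ = λ·E[S] = 2.96·0.1076 = 0.3185
Lq = ρ²(1+C_s²)/(2(1−ρ)) = 0.1014·(1+0.345)/(2·0.6815)
= 0.1014·1.3450/1.3630 = 0.10010

Final: 0.10010


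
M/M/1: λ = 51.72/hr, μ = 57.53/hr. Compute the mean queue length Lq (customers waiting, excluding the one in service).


ρ = 51.72/57.53 = 0.8990
Lq = ρ²/(1−ρ) = 0.8082/0.1010 = 8.0029

Final: 8.0029


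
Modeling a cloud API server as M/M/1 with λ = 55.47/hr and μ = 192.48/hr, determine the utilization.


ρ = λ/μ = 55.47/192.48 = 0.2882

Final: 0.2882


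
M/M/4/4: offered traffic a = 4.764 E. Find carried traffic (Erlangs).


B(4,4.764) = 0.379229 (Erlang-B)
Carried load = a(1 − B) = 4.764·(1 − 0.379229) = 4.764·0.620771 = 2.9574 E

Final: 2.9574 Erlangs


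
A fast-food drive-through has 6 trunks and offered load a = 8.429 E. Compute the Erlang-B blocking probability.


B(c,a) = (a^c/c!) / Σ_{k=0}^{c} a^k/k!
a^6/6! = 498.108355
Σ terms (k=0..6): 1.00000 + 8.42900 + 35.52402 + 99.81066 + 210.32601 + 354.56758 + 498.10836 = 1207.765617
B = 498.108355/1207.765617 = 0.412421

Final: 0.412421


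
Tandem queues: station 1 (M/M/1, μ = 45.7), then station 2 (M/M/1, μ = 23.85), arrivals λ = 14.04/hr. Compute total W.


Each node sees arrival rate λ = 14.04/hr (tandem ⇒ throughput preserved).
W₁ = 1/(μ₁−λ) = 1/(45.7−14.04) = 0.03159 hr
W₂ = 1/(μ₂−λ) = 1/(23.85−14.04) = 0.10194 hr
W_total = W₁ + W₂ = 0.03159 + 0.10194 = 0.13352 hr

Final: 0.13352 hr


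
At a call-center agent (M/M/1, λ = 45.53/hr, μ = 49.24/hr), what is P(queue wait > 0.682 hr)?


ρ = 45.53/49.24 = 0.9247
P(Wq > t) = ρ·e^{−(μ−λ)t} = 0.9247·e^{−2.5302}
= 0.9247·0.079641 = 0.073641

Final: 0.073641


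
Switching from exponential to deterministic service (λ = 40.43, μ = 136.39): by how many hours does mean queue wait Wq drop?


ρ = 40.43/136.39 = 0.2964
Wq(M/M/1) = ρ/(μ−λ) = 0.2964/95.96 = 0.003089 hr
Wq(M/D/1) = ρ/(2(μ−λ)) = 0.001545 hr
Savings = 0.003089 − 0.001545 = 0.001545 hr

Final: 0.001545 hr


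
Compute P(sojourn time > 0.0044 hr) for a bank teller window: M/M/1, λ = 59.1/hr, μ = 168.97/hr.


W ~ Exponential(μ−λ) for M/M/1.
μ − λ = 168.97 − 59.1 = 109.8700
P(W > t) = e^{−(μ−λ)t} = e^{−0.4834} = 0.616666

Final: 0.616666


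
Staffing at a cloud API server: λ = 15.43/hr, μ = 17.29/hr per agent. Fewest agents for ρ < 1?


Stability requires cμ > λ ⇔ c > λ/μ.
λ/μ = 15.43/17.29 = 0.8924
Minimum integer c = ⌊0.8924⌋ + 1 = 1
Check: 1·17.29 = 17.29 > 15.43, while 0·17.29 = 0.00 ≤ 15.43

Final: 1 servers


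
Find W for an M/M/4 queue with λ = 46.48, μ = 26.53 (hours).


a = 1.7520; ρ = 0.4380; P₀ = 0.170026
Lq = P₀·a^c·ρ/(c!(1−ρ)²) = 0.09256
Wq = Lq/λ = 0.09256/46.48 = 0.001991 hr
W = Wq + 1/μ = 0.001991 + 0.03769 = 0.03968 hr

Final: 0.03968 hr


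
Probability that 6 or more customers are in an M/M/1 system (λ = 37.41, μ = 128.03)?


ρ = 37.41/128.03 = 0.2922
P(N ≥ n) = ρ^n = 0.2922^6 = 0.0006224

Final: 0.0006224


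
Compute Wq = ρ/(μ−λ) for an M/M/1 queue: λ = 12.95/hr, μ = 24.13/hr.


ρ = 12.95/24.13 = 0.5367
Wq = ρ/(μ−λ) = 0.5367/(24.13 − 12.95) = 0.5367/11.18 = 0.04800 hr

Final: 0.04800 hr


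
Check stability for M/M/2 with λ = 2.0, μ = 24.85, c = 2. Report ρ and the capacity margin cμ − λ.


Total capacity cμ = 2·24.85 = 49.70/hr
ρ = λ/(cμ) = 2.0/49.70 = 0.04024
Stable ⇔ ρ < 1: YES
Spare capacity = cμ − λ = 49.70 − 2.0 = 47.70/hr

Final: ρ = 0.04024; stable; margin = 47.70/hr


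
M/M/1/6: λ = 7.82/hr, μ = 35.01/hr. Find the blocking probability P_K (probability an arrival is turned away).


ρ = λ/μ = 7.82/35.01 = 0.2234
P_K = (1−ρ)ρ^K/(1−ρ^(K+1)) = (0.7766·0.0001242)/(1 − 0.00002774)
= 0.00009645/0.999972 = 0.00009645

Final: 0.00009645


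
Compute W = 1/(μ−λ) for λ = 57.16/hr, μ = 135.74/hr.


W = 1/(μ−λ) = 1/(135.74 − 57.16) = 1/78.58 = 0.01273 hr

Final: 0.01273 hr


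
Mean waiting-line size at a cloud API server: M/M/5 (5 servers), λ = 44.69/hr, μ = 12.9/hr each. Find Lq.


a = λ/μ = 3.4643; ρ = a/5 = 0.6929
P₀ = 0.027074
Lq = P₀·a^c·ρ / (c!·(1−ρ)²) = 0.027074·499.00307·0.6929/(120·0.09433)
= 0.82694

Final: 0.82694


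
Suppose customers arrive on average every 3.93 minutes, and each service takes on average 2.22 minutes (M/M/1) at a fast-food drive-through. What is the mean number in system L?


λ = 60/3.93 = 15.2672 /hr
μ = 60/2.22 = 27.0270 /hr
ρ = λ/μ = 15.2672/27.0270 = 0.5649
L = ρ/(1−ρ) = 0.5649/0.4351 = 1.2982

Final: 1.2982


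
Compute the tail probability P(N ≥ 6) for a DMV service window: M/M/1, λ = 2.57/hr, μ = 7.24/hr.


ρ = 2.57/7.24 = 0.3550
P(N ≥ n) = ρ^n = 0.3550^6 = 0.002001

Final: 0.002001


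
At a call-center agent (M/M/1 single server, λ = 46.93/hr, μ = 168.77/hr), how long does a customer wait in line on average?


ρ = 46.93/168.77 = 0.2781
Wq = ρ/(μ−λ) = 0.2781/(168.77 − 46.93) = 0.2781/121.84 = 0.002282 hr

Final: 0.002282 hr


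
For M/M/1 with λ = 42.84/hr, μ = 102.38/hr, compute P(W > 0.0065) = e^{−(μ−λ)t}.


W ~ Exponential(μ−λ) for M/M/1.
μ − λ = 102.38 − 42.84 = 59.5400
P(W > t) = e^{−(μ−λ)t} = e^{−0.3870} = 0.679084

Final: 0.679084


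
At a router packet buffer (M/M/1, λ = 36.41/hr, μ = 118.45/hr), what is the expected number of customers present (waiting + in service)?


ρ = λ/μ = 36.41/118.45 = 0.3074
L = ρ/(1−ρ) = 0.3074/(1 − 0.3074) = 0.3074/0.6926 = 0.4438

Final: 0.4438


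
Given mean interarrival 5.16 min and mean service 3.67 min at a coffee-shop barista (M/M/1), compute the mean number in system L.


λ = 60/5.16 = 11.6279 /hr
μ = 60/3.67 = 16.3488 /hr
ρ = λ/μ = 11.6279/16.3488 = 0.7112
L = ρ/(1−ρ) = 0.7112/0.2888 = 2.4631

Final: 2.4631


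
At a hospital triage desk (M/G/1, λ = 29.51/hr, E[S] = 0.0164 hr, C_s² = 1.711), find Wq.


ρ = λ·E[S] = 29.51·0.0164 = 0.4840
E[S²] = E[S]²(1+C_s²) = 0.0164²·(1+1.711) = 0.0007292
Wq = λ·E[S²]/(2(1−ρ)) = 29.51·0.0007292/(2·0.5160) = 0.02085 hr

Final: 0.02085 hr


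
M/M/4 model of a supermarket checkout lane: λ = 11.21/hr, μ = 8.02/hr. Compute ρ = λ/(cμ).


ρ = λ/(cμ) = 11.21/(4·8.02) = 11.21/32.08 = 0.3494

Final: 0.3494


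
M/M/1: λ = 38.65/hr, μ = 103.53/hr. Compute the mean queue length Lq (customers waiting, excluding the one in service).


ρ = 38.65/103.53 = 0.3733
Lq = ρ²/(1−ρ) = 0.1394/0.6267 = 0.2224

Final: 0.2224


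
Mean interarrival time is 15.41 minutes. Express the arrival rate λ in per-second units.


λ = 1/(interarrival time) in consistent units.
1 second = 0.0166667 min, so λ = 0.0166667/15.41 = 0.001082 per second

Final: 0.001082 /sec


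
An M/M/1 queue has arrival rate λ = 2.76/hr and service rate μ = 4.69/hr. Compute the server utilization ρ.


ρ = λ/μ = 2.76/4.69 = 0.5885

Final: 0.5885


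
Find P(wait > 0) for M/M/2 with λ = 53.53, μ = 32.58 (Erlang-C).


a = λ/μ = 1.6430; ρ = a/2 = 0.8215
P₀ = 0.097986 (from M/M/c formula)
C(c,a) = [a^c/(c!(1−ρ))]·P₀ = [2.69956/(2·0.1785)]·0.097986
= 7.56247·0.097986 = 0.741019

Final: 0.741019


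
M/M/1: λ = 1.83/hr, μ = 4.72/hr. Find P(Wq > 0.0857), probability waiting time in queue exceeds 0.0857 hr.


ρ = 1.83/4.72 = 0.3877
P(Wq > t) = ρ·e^{−(μ−λ)t} = 0.3877·e^{−0.2477}
= 0.3877·0.780615 = 0.302654

Final: 0.302654


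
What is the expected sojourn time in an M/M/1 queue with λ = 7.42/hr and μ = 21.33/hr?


W = 1/(μ−λ) = 1/(21.33 − 7.42) = 1/13.91 = 0.07189 hr

Final: 0.07189 hr


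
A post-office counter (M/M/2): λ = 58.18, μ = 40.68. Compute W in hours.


a = 1.4302; ρ = 0.7151; P₀ = 0.166117
Lq = P₀·a^c·ρ/(c!(1−ρ)²) = 1.49668
Wq = Lq/λ = 1.49668/58.18 = 0.02572 hr
W = Wq + 1/μ = 0.02572 + 0.02458 = 0.05031 hr

Final: 0.05031 hr


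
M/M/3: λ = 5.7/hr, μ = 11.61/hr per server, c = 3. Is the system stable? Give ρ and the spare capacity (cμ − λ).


Total capacity cμ = 3·11.61 = 34.83/hr
ρ = λ/(cμ) = 5.7/34.83 = 0.1637
Stable ⇔ ρ < 1: YES
Spare capacity = cμ − λ = 34.83 − 5.7 = 29.13/hr

Final: ρ = 0.1637; stable; margin = 29.13/hr


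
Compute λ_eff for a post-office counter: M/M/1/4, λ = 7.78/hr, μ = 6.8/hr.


ρ = 1.1441; P_K = (1−ρ)ρ^4/(1−ρ^5) = 0.257116
λ_eff = λ(1 − P_K) = 7.78·(1 − 0.257116) = 7.78·0.742884 = 5.7796 /hr

Final: 5.7796 /hr


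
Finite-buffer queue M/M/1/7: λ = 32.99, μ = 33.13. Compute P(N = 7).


ρ = λ/μ = 32.99/33.13 = 0.9958
P_K = (1−ρ)ρ^K/(1−ρ^(K+1)) = (0.004226·0.970792)/(1 − 0.966690)
= 0.004102/0.033310 = 0.123155

Final: 0.123155


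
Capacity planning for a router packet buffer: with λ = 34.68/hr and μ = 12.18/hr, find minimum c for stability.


Stability requires cμ > λ ⇔ c > λ/μ.
λ/μ = 34.68/12.18 = 2.8473
Minimum integer c = ⌊2.8473⌋ + 1 = 3
Check: 3·12.18 = 36.54 > 34.68, while 2·12.18 = 24.36 ≤ 34.68

Final: 3 servers
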